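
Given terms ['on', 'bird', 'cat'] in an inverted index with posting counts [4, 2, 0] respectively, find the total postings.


Summing posting list sizes:
'on': 4 postings
'bird': 2 postings
'cat': 0 postings
Total = 4 + 2 + 0 = 6

6


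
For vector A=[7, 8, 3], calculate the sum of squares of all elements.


|A|^2 = sum of squared components
A[0]^2 = 7^2 = 49
A[1]^2 = 8^2 = 64
A[2]^2 = 3^2 = 9
Sum = 49 + 64 + 9 = 122

122


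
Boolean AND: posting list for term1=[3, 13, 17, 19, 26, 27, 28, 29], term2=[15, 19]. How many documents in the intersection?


Boolean AND: find intersection of posting lists
term1 docs: [3, 13, 17, 19, 26, 27, 28, 29]
term2 docs: [15, 19]
Intersection: [19]
|intersection| = 1

1


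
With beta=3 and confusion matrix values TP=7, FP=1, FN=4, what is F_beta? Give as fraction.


P = TP/(TP+FP) = 7/8 = 7/8
R = TP/(TP+FN) = 7/11 = 7/11
beta^2 = 3^2 = 9
(1 + beta^2) = 10
Numerator = (1+beta^2)*P*R = 245/44
Denominator = beta^2*P + R = 63/8 + 7/11 = 749/88
F_beta = 70/107

70/107


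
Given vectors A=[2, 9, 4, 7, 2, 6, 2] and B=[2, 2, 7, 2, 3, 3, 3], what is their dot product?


Dot product = sum of element-wise products
A[0]*B[0] = 2*2 = 4
A[1]*B[1] = 9*2 = 18
A[2]*B[2] = 4*7 = 28
A[3]*B[3] = 7*2 = 14
A[4]*B[4] = 2*3 = 6
A[5]*B[5] = 6*3 = 18
A[6]*B[6] = 2*3 = 6
Sum = 4 + 18 + 28 + 14 + 6 + 18 + 6 = 94

94


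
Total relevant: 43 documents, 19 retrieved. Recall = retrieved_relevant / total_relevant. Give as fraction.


Recall = retrieved_relevant / total_relevant
= 19 / 43
= 19 / (19 + 24)
= 19/43

19/43


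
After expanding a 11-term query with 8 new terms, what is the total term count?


Original terms: 11
Expansion terms: 8
Total = 11 + 8 = 19

19


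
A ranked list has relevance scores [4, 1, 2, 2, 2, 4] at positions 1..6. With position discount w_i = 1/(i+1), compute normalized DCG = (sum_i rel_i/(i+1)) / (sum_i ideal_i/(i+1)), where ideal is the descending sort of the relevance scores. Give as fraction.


Position discount weights w_i = 1/(i+1) for i=1..6:
Weights = [1/2, 1/3, 1/4, 1/5, 1/6, 1/7]
Actual relevance: [4, 1, 2, 2, 2, 4]
DCG = 4/2 + 1/3 + 2/4 + 2/5 + 2/6 + 4/7 = 869/210
Ideal relevance (sorted desc): [4, 4, 2, 2, 2, 1]
Ideal DCG = 4/2 + 4/3 + 2/4 + 2/5 + 2/6 + 1/7 = 989/210
nDCG = DCG / ideal_DCG = 869/210 / 989/210 = 869/989

869/989


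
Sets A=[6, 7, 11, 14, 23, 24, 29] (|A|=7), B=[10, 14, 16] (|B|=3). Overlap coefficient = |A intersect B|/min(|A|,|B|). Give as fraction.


A intersect B = [14]
|A intersect B| = 1
min(|A|, |B|) = min(7, 3) = 3
Overlap = 1 / 3 = 1/3

1/3


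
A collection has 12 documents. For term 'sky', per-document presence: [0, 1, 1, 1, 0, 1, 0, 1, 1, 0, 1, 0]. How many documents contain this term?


Checking each document for 'sky':
Doc 1: absent
Doc 2: present
Doc 3: present
Doc 4: present
Doc 5: absent
Doc 6: present
Doc 7: absent
Doc 8: present
Doc 9: present
Doc 10: absent
Doc 11: present
Doc 12: absent
df = sum of presences = 0 + 1 + 1 + 1 + 0 + 1 + 0 + 1 + 1 + 0 + 1 + 0 = 7

7


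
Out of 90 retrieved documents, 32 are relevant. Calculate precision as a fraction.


Precision = relevant_retrieved / total_retrieved
= 32 / 90
= 32 / (32 + 58)
= 16/45

16/45


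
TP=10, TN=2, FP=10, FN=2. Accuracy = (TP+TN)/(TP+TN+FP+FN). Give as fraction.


Accuracy = (TP + TN) / (TP + TN + FP + FN)
TP + TN = 10 + 2 = 12
Total = 10 + 2 + 10 + 2 = 24
Accuracy = 12 / 24 = 1/2

1/2


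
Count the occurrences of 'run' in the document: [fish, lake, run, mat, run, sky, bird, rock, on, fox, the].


Document has 11 words
Scanning for 'run':
Found at positions: [2, 4]
Count = 2

2


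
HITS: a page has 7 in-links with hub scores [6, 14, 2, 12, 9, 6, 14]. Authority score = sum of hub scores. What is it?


Authority = sum of hub scores of in-linkers
In-link 1: hub score = 6
In-link 2: hub score = 14
In-link 3: hub score = 2
In-link 4: hub score = 12
In-link 5: hub score = 9
In-link 6: hub score = 6
In-link 7: hub score = 14
Authority = 6 + 14 + 2 + 12 + 9 + 6 + 14 = 63

63


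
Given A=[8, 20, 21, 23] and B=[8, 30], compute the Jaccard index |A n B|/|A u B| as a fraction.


A intersect B = [8]
|A intersect B| = 1
A union B = [8, 20, 21, 23, 30]
|A union B| = 5
Jaccard = 1/5 = 1/5

1/5


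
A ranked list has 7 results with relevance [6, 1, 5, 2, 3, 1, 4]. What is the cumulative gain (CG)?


Cumulative Gain = sum of relevance scores
Position 1: rel=6, running sum=6
Position 2: rel=1, running sum=7
Position 3: rel=5, running sum=12
Position 4: rel=2, running sum=14
Position 5: rel=3, running sum=17
Position 6: rel=1, running sum=18
Position 7: rel=4, running sum=22
CG = 22

22


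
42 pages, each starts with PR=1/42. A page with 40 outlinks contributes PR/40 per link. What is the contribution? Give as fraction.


Initial PR = 1/42 = 1/42
Outlinks = 40
Contribution per link = PR / outlinks
= 1/42 / 40
= 1/1680

1/1680


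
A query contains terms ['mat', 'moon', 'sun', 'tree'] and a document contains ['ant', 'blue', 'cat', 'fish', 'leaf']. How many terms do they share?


Query terms: ['mat', 'moon', 'sun', 'tree']
Document terms: ['ant', 'blue', 'cat', 'fish', 'leaf']
Common terms: []
Overlap count = 0

0


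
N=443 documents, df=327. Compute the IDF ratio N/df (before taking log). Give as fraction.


IDF ratio = N / df
= 443 / 327
= 443/327

443/327


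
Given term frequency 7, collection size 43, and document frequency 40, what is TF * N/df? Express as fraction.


TF * (N/df)
= 7 * (43/40)
= 7 * 43/40
= 301/40

301/40


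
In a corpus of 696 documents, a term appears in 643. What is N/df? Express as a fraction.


IDF ratio = N / df
= 696 / 643
= 696/643

696/643


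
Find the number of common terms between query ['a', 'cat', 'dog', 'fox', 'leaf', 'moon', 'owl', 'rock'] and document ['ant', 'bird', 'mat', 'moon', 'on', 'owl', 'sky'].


Query terms: ['a', 'cat', 'dog', 'fox', 'leaf', 'moon', 'owl', 'rock']
Document terms: ['ant', 'bird', 'mat', 'moon', 'on', 'owl', 'sky']
Common terms: ['moon', 'owl']
Overlap count = 2

2


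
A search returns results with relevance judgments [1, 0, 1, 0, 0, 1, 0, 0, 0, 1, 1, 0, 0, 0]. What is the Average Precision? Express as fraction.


Computing P@k for each relevant position:
Position 1: relevant, P@1 = 1/1 = 1
Position 2: not relevant
Position 3: relevant, P@3 = 2/3 = 2/3
Position 4: not relevant
Position 5: not relevant
Position 6: relevant, P@6 = 3/6 = 1/2
Position 7: not relevant
Position 8: not relevant
Position 9: not relevant
Position 10: relevant, P@10 = 4/10 = 2/5
Position 11: relevant, P@11 = 5/11 = 5/11
Position 12: not relevant
Position 13: not relevant
Position 14: not relevant
Sum of P@k = 1 + 2/3 + 1/2 + 2/5 + 5/11 = 997/330
AP = 997/330 / 5 = 997/1650

997/1650


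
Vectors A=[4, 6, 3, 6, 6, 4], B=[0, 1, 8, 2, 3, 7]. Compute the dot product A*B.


Dot product = sum of element-wise products
A[0]*B[0] = 4*0 = 0
A[1]*B[1] = 6*1 = 6
A[2]*B[2] = 3*8 = 24
A[3]*B[3] = 6*2 = 12
A[4]*B[4] = 6*3 = 18
A[5]*B[5] = 4*7 = 28
Sum = 0 + 6 + 24 + 12 + 18 + 28 = 88

88


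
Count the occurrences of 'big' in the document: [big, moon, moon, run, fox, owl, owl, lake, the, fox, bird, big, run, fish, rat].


Document has 15 words
Scanning for 'big':
Found at positions: [0, 11]
Count = 2

2


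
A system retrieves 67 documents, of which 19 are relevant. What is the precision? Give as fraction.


Precision = relevant_retrieved / total_retrieved
= 19 / 67
= 19 / (19 + 48)
= 19/67

19/67


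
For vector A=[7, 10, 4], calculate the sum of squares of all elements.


|A|^2 = sum of squared components
A[0]^2 = 7^2 = 49
A[1]^2 = 10^2 = 100
A[2]^2 = 4^2 = 16
Sum = 49 + 100 + 16 = 165

165


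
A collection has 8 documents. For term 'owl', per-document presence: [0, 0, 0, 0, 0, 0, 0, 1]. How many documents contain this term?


Checking each document for 'owl':
Doc 1: absent
Doc 2: absent
Doc 3: absent
Doc 4: absent
Doc 5: absent
Doc 6: absent
Doc 7: absent
Doc 8: present
df = sum of presences = 0 + 0 + 0 + 0 + 0 + 0 + 0 + 1 = 1

1


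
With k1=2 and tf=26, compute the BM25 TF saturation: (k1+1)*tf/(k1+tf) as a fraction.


BM25 TF component = (k1+1)*tf / (k1+tf)
k1 = 2, tf = 26
Numerator = (2+1)*26 = 78
Denominator = 2 + 26 = 28
= 78/28 = 39/14

39/14


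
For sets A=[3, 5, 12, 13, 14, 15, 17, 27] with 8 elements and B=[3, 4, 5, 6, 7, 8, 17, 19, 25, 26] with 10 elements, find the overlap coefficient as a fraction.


A intersect B = [3, 5, 17]
|A intersect B| = 3
min(|A|, |B|) = min(8, 10) = 8
Overlap = 3 / 8 = 3/8

3/8


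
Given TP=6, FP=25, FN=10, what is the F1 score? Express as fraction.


F1 = 2 * P * R / (P + R)
P = TP/(TP+FP) = 6/31 = 6/31
R = TP/(TP+FN) = 6/16 = 3/8
2 * P * R = 2 * 6/31 * 3/8 = 9/62
P + R = 6/31 + 3/8 = 141/248
F1 = 9/62 / 141/248 = 12/47

12/47


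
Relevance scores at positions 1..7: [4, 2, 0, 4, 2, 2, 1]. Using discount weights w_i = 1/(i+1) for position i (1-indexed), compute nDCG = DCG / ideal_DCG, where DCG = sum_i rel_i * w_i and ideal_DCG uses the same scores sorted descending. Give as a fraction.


Position discount weights w_i = 1/(i+1) for i=1..7:
Weights = [1/2, 1/3, 1/4, 1/5, 1/6, 1/7, 1/8]
Actual relevance: [4, 2, 0, 4, 2, 2, 1]
DCG = 4/2 + 2/3 + 0/4 + 4/5 + 2/6 + 2/7 + 1/8 = 1179/280
Ideal relevance (sorted desc): [4, 4, 2, 2, 2, 1, 0]
Ideal DCG = 4/2 + 4/3 + 2/4 + 2/5 + 2/6 + 1/7 + 0/8 = 989/210
nDCG = DCG / ideal_DCG = 1179/280 / 989/210 = 3537/3956

3537/3956


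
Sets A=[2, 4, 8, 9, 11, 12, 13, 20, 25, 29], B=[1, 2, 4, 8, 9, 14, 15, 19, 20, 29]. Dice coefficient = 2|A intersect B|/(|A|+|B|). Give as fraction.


A intersect B = [2, 4, 8, 9, 20, 29]
|A intersect B| = 6
|A| = 10, |B| = 10
Dice = 2*6 / (10+10)
= 12 / 20 = 3/5

3/5


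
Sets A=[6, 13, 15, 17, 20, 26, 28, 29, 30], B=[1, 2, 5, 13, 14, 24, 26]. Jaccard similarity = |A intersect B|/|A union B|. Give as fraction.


A intersect B = [13, 26]
|A intersect B| = 2
A union B = [1, 2, 5, 6, 13, 14, 15, 17, 20, 24, 26, 28, 29, 30]
|A union B| = 14
Jaccard = 2/14 = 1/7

1/7


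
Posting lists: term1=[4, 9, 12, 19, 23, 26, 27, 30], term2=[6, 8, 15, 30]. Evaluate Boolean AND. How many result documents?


Boolean AND: find intersection of posting lists
term1 docs: [4, 9, 12, 19, 23, 26, 27, 30]
term2 docs: [6, 8, 15, 30]
Intersection: [30]
|intersection| = 1

1


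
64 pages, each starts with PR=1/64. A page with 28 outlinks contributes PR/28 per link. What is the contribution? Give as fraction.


Initial PR = 1/64 = 1/64
Outlinks = 28
Contribution per link = PR / outlinks
= 1/64 / 28
= 1/1792

1/1792


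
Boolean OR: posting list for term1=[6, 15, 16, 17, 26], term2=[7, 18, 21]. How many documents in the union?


Boolean OR: find union of posting lists
term1 docs: [6, 15, 16, 17, 26]
term2 docs: [7, 18, 21]
Union: [6, 7, 15, 16, 17, 18, 21, 26]
|union| = 8

8


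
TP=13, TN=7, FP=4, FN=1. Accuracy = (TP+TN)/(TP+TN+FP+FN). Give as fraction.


Accuracy = (TP + TN) / (TP + TN + FP + FN)
TP + TN = 13 + 7 = 20
Total = 13 + 7 + 4 + 1 = 25
Accuracy = 20 / 25 = 4/5

4/5


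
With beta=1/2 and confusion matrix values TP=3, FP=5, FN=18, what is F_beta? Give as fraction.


P = TP/(TP+FP) = 3/8 = 3/8
R = TP/(TP+FN) = 3/21 = 1/7
beta^2 = 1/2^2 = 1/4
(1 + beta^2) = 5/4
Numerator = (1+beta^2)*P*R = 15/224
Denominator = beta^2*P + R = 3/32 + 1/7 = 53/224
F_beta = 15/53

15/53


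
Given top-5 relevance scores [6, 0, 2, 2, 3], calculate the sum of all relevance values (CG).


Cumulative Gain = sum of relevance scores
Position 1: rel=6, running sum=6
Position 2: rel=0, running sum=6
Position 3: rel=2, running sum=8
Position 4: rel=2, running sum=10
Position 5: rel=3, running sum=13
CG = 13

13


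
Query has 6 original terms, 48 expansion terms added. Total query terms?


Original terms: 6
Expansion terms: 48
Total = 6 + 48 = 54

54


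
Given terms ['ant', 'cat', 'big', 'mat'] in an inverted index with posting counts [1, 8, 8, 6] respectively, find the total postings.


Summing posting list sizes:
'ant': 1 postings
'cat': 8 postings
'big': 8 postings
'mat': 6 postings
Total = 1 + 8 + 8 + 6 = 23

23


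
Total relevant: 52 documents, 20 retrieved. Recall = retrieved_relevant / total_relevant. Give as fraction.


Recall = retrieved_relevant / total_relevant
= 20 / 52
= 20 / (20 + 32)
= 5/13

5/13


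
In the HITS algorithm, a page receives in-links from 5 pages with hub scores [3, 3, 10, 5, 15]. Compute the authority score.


Authority = sum of hub scores of in-linkers
In-link 1: hub score = 3
In-link 2: hub score = 3
In-link 3: hub score = 10
In-link 4: hub score = 5
In-link 5: hub score = 15
Authority = 3 + 3 + 10 + 5 + 15 = 36

36


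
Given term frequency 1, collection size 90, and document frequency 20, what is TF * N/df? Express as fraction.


TF * (N/df)
= 1 * (90/20)
= 1 * 9/2
= 9/2

9/2


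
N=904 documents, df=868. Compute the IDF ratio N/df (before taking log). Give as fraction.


IDF ratio = N / df
= 904 / 868
= 226/217

226/217


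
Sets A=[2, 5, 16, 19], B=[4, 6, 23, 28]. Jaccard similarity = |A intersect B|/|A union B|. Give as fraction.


A intersect B = []
|A intersect B| = 0
A union B = [2, 4, 5, 6, 16, 19, 23, 28]
|A union B| = 8
Jaccard = 0/8 = 0

0


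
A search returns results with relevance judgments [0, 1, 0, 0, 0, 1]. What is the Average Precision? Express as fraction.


Computing P@k for each relevant position:
Position 1: not relevant
Position 2: relevant, P@2 = 1/2 = 1/2
Position 3: not relevant
Position 4: not relevant
Position 5: not relevant
Position 6: relevant, P@6 = 2/6 = 1/3
Sum of P@k = 1/2 + 1/3 = 5/6
AP = 5/6 / 2 = 5/12

5/12


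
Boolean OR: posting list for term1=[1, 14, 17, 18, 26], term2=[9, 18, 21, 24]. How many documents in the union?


Boolean OR: find union of posting lists
term1 docs: [1, 14, 17, 18, 26]
term2 docs: [9, 18, 21, 24]
Union: [1, 9, 14, 17, 18, 21, 24, 26]
|union| = 8

8


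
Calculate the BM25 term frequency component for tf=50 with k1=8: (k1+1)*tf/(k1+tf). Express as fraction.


BM25 TF component = (k1+1)*tf / (k1+tf)
k1 = 8, tf = 50
Numerator = (8+1)*50 = 450
Denominator = 8 + 50 = 58
= 450/58 = 225/29

225/29


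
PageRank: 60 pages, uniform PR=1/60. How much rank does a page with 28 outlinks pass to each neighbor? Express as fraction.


Initial PR = 1/60 = 1/60
Outlinks = 28
Contribution per link = PR / outlinks
= 1/60 / 28
= 1/1680

1/1680


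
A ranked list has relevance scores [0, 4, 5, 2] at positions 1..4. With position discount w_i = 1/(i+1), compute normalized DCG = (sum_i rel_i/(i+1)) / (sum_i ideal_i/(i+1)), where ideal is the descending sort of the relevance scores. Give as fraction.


Position discount weights w_i = 1/(i+1) for i=1..4:
Weights = [1/2, 1/3, 1/4, 1/5]
Actual relevance: [0, 4, 5, 2]
DCG = 0/2 + 4/3 + 5/4 + 2/5 = 179/60
Ideal relevance (sorted desc): [5, 4, 2, 0]
Ideal DCG = 5/2 + 4/3 + 2/4 + 0/5 = 13/3
nDCG = DCG / ideal_DCG = 179/60 / 13/3 = 179/260

179/260


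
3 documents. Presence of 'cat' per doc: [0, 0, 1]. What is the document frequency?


Checking each document for 'cat':
Doc 1: absent
Doc 2: absent
Doc 3: present
df = sum of presences = 0 + 0 + 1 = 1

1


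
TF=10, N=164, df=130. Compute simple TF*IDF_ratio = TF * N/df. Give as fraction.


TF * (N/df)
= 10 * (164/130)
= 10 * 82/65
= 164/13

164/13


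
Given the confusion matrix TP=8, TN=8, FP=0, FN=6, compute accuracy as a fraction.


Accuracy = (TP + TN) / (TP + TN + FP + FN)
TP + TN = 8 + 8 = 16
Total = 8 + 8 + 0 + 6 = 22
Accuracy = 16 / 22 = 8/11

8/11


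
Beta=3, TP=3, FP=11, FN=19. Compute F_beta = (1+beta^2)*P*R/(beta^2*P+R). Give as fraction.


P = TP/(TP+FP) = 3/14 = 3/14
R = TP/(TP+FN) = 3/22 = 3/22
beta^2 = 3^2 = 9
(1 + beta^2) = 10
Numerator = (1+beta^2)*P*R = 45/154
Denominator = beta^2*P + R = 27/14 + 3/22 = 159/77
F_beta = 15/106

15/106


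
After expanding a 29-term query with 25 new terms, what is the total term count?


Original terms: 29
Expansion terms: 25
Total = 29 + 25 = 54

54


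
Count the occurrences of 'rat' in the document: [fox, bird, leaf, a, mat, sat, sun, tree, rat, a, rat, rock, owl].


Document has 13 words
Scanning for 'rat':
Found at positions: [8, 10]
Count = 2

2


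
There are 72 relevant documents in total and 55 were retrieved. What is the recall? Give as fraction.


Recall = retrieved_relevant / total_relevant
= 55 / 72
= 55 / (55 + 17)
= 55/72

55/72


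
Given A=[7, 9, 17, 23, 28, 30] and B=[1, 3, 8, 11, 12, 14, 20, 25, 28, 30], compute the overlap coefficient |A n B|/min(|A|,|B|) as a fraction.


A intersect B = [28, 30]
|A intersect B| = 2
min(|A|, |B|) = min(6, 10) = 6
Overlap = 2 / 6 = 1/3

1/3


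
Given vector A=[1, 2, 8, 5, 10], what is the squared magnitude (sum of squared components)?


|A|^2 = sum of squared components
A[0]^2 = 1^2 = 1
A[1]^2 = 2^2 = 4
A[2]^2 = 8^2 = 64
A[3]^2 = 5^2 = 25
A[4]^2 = 10^2 = 100
Sum = 1 + 4 + 64 + 25 + 100 = 194

194


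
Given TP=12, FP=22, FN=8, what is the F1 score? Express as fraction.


F1 = 2 * P * R / (P + R)
P = TP/(TP+FP) = 12/34 = 6/17
R = TP/(TP+FN) = 12/20 = 3/5
2 * P * R = 2 * 6/17 * 3/5 = 36/85
P + R = 6/17 + 3/5 = 81/85
F1 = 36/85 / 81/85 = 4/9

4/9


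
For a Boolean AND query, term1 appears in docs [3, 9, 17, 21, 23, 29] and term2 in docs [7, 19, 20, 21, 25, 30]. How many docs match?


Boolean AND: find intersection of posting lists
term1 docs: [3, 9, 17, 21, 23, 29]
term2 docs: [7, 19, 20, 21, 25, 30]
Intersection: [21]
|intersection| = 1

1


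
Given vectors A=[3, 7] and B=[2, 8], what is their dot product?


Dot product = sum of element-wise products
A[0]*B[0] = 3*2 = 6
A[1]*B[1] = 7*8 = 56
Sum = 6 + 56 = 62

62


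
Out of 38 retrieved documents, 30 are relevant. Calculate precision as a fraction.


Precision = relevant_retrieved / total_retrieved
= 30 / 38
= 30 / (30 + 8)
= 15/19

15/19


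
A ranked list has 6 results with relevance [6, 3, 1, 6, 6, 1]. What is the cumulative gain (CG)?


Cumulative Gain = sum of relevance scores
Position 1: rel=6, running sum=6
Position 2: rel=3, running sum=9
Position 3: rel=1, running sum=10
Position 4: rel=6, running sum=16
Position 5: rel=6, running sum=22
Position 6: rel=1, running sum=23
CG = 23

23


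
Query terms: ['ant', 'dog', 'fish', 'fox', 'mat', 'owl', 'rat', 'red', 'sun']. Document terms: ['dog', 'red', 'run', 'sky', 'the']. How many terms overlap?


Query terms: ['ant', 'dog', 'fish', 'fox', 'mat', 'owl', 'rat', 'red', 'sun']
Document terms: ['dog', 'red', 'run', 'sky', 'the']
Common terms: ['dog', 'red']
Overlap count = 2

2


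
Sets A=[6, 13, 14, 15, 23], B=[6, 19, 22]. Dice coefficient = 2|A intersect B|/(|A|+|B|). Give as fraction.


A intersect B = [6]
|A intersect B| = 1
|A| = 5, |B| = 3
Dice = 2*1 / (5+3)
= 2 / 8 = 1/4

1/4


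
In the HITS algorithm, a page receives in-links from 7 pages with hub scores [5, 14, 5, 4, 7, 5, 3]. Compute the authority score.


Authority = sum of hub scores of in-linkers
In-link 1: hub score = 5
In-link 2: hub score = 14
In-link 3: hub score = 5
In-link 4: hub score = 4
In-link 5: hub score = 7
In-link 6: hub score = 5
In-link 7: hub score = 3
Authority = 5 + 14 + 5 + 4 + 7 + 5 + 3 = 43

43


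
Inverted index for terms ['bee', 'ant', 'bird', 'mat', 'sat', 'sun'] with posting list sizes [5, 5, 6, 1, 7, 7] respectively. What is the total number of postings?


Summing posting list sizes:
'bee': 5 postings
'ant': 5 postings
'bird': 6 postings
'mat': 1 postings
'sat': 7 postings
'sun': 7 postings
Total = 5 + 5 + 6 + 1 + 7 + 7 = 31

31


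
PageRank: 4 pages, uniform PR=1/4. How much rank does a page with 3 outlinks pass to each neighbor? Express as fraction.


Initial PR = 1/4 = 1/4
Outlinks = 3
Contribution per link = PR / outlinks
= 1/4 / 3
= 1/12

1/12


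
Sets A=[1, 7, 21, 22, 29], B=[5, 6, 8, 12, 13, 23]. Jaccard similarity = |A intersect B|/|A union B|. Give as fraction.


A intersect B = []
|A intersect B| = 0
A union B = [1, 5, 6, 7, 8, 12, 13, 21, 22, 23, 29]
|A union B| = 11
Jaccard = 0/11 = 0

0


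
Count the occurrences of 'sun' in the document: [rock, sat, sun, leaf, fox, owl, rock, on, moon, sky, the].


Document has 11 words
Scanning for 'sun':
Found at positions: [2]
Count = 1

1


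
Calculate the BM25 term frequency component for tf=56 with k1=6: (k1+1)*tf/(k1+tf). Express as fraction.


BM25 TF component = (k1+1)*tf / (k1+tf)
k1 = 6, tf = 56
Numerator = (6+1)*56 = 392
Denominator = 6 + 56 = 62
= 392/62 = 196/31

196/31


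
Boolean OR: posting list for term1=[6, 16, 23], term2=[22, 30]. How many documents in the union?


Boolean OR: find union of posting lists
term1 docs: [6, 16, 23]
term2 docs: [22, 30]
Union: [6, 16, 22, 23, 30]
|union| = 5

5


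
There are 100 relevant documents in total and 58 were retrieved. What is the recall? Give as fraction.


Recall = retrieved_relevant / total_relevant
= 58 / 100
= 58 / (58 + 42)
= 29/50

29/50


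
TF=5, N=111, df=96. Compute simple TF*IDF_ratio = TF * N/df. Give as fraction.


TF * (N/df)
= 5 * (111/96)
= 5 * 37/32
= 185/32

185/32


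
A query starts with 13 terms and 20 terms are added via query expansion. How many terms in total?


Original terms: 13
Expansion terms: 20
Total = 13 + 20 = 33

33


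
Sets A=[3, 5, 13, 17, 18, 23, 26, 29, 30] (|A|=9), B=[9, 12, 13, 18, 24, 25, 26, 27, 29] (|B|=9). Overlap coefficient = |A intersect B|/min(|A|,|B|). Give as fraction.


A intersect B = [13, 18, 26, 29]
|A intersect B| = 4
min(|A|, |B|) = min(9, 9) = 9
Overlap = 4 / 9 = 4/9

4/9


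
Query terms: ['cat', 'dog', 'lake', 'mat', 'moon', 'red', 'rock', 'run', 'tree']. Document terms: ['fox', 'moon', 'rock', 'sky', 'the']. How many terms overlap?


Query terms: ['cat', 'dog', 'lake', 'mat', 'moon', 'red', 'rock', 'run', 'tree']
Document terms: ['fox', 'moon', 'rock', 'sky', 'the']
Common terms: ['moon', 'rock']
Overlap count = 2

2


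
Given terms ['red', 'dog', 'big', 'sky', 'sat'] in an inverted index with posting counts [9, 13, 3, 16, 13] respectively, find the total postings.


Summing posting list sizes:
'red': 9 postings
'dog': 13 postings
'big': 3 postings
'sky': 16 postings
'sat': 13 postings
Total = 9 + 13 + 3 + 16 + 13 = 54

54


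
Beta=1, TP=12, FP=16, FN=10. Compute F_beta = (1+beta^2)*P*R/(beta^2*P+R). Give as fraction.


P = TP/(TP+FP) = 12/28 = 3/7
R = TP/(TP+FN) = 12/22 = 6/11
beta^2 = 1^2 = 1
(1 + beta^2) = 2
Numerator = (1+beta^2)*P*R = 36/77
Denominator = beta^2*P + R = 3/7 + 6/11 = 75/77
F_beta = 12/25

12/25


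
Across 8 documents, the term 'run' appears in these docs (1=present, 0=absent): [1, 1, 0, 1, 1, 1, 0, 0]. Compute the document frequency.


Checking each document for 'run':
Doc 1: present
Doc 2: present
Doc 3: absent
Doc 4: present
Doc 5: present
Doc 6: present
Doc 7: absent
Doc 8: absent
df = sum of presences = 1 + 1 + 0 + 1 + 1 + 1 + 0 + 0 = 5

5


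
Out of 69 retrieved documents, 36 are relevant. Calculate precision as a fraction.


Precision = relevant_retrieved / total_retrieved
= 36 / 69
= 36 / (36 + 33)
= 12/23

12/23


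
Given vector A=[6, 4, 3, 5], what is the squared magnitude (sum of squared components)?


|A|^2 = sum of squared components
A[0]^2 = 6^2 = 36
A[1]^2 = 4^2 = 16
A[2]^2 = 3^2 = 9
A[3]^2 = 5^2 = 25
Sum = 36 + 16 + 9 + 25 = 86

86


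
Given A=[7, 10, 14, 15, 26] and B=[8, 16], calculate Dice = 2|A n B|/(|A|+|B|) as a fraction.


A intersect B = []
|A intersect B| = 0
|A| = 5, |B| = 2
Dice = 2*0 / (5+2)
= 0 / 7 = 0

0


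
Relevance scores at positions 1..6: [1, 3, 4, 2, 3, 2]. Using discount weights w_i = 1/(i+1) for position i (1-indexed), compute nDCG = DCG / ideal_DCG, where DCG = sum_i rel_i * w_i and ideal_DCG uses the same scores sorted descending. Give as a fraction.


Position discount weights w_i = 1/(i+1) for i=1..6:
Weights = [1/2, 1/3, 1/4, 1/5, 1/6, 1/7]
Actual relevance: [1, 3, 4, 2, 3, 2]
DCG = 1/2 + 3/3 + 4/4 + 2/5 + 3/6 + 2/7 = 129/35
Ideal relevance (sorted desc): [4, 3, 3, 2, 2, 1]
Ideal DCG = 4/2 + 3/3 + 3/4 + 2/5 + 2/6 + 1/7 = 1943/420
nDCG = DCG / ideal_DCG = 129/35 / 1943/420 = 1548/1943

1548/1943


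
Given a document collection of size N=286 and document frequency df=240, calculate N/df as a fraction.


IDF ratio = N / df
= 286 / 240
= 143/120

143/120


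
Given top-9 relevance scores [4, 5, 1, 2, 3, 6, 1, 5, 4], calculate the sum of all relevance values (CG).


Cumulative Gain = sum of relevance scores
Position 1: rel=4, running sum=4
Position 2: rel=5, running sum=9
Position 3: rel=1, running sum=10
Position 4: rel=2, running sum=12
Position 5: rel=3, running sum=15
Position 6: rel=6, running sum=21
Position 7: rel=1, running sum=22
Position 8: rel=5, running sum=27
Position 9: rel=4, running sum=31
CG = 31

31


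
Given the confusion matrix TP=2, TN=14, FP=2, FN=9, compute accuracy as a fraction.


Accuracy = (TP + TN) / (TP + TN + FP + FN)
TP + TN = 2 + 14 = 16
Total = 2 + 14 + 2 + 9 = 27
Accuracy = 16 / 27 = 16/27

16/27


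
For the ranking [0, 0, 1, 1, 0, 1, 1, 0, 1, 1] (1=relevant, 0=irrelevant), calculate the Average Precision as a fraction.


Computing P@k for each relevant position:
Position 1: not relevant
Position 2: not relevant
Position 3: relevant, P@3 = 1/3 = 1/3
Position 4: relevant, P@4 = 2/4 = 1/2
Position 5: not relevant
Position 6: relevant, P@6 = 3/6 = 1/2
Position 7: relevant, P@7 = 4/7 = 4/7
Position 8: not relevant
Position 9: relevant, P@9 = 5/9 = 5/9
Position 10: relevant, P@10 = 6/10 = 3/5
Sum of P@k = 1/3 + 1/2 + 1/2 + 4/7 + 5/9 + 3/5 = 964/315
AP = 964/315 / 6 = 482/945

482/945


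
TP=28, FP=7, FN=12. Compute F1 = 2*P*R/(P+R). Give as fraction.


F1 = 2 * P * R / (P + R)
P = TP/(TP+FP) = 28/35 = 4/5
R = TP/(TP+FN) = 28/40 = 7/10
2 * P * R = 2 * 4/5 * 7/10 = 28/25
P + R = 4/5 + 7/10 = 3/2
F1 = 28/25 / 3/2 = 56/75

56/75


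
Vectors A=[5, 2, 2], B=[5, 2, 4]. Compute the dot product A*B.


Dot product = sum of element-wise products
A[0]*B[0] = 5*5 = 25
A[1]*B[1] = 2*2 = 4
A[2]*B[2] = 2*4 = 8
Sum = 25 + 4 + 8 = 37

37


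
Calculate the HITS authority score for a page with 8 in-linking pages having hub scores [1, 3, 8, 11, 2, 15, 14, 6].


Authority = sum of hub scores of in-linkers
In-link 1: hub score = 1
In-link 2: hub score = 3
In-link 3: hub score = 8
In-link 4: hub score = 11
In-link 5: hub score = 2
In-link 6: hub score = 15
In-link 7: hub score = 14
In-link 8: hub score = 6
Authority = 1 + 3 + 8 + 11 + 2 + 15 + 14 + 6 = 60

60


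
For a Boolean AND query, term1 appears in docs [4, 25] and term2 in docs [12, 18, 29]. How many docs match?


Boolean AND: find intersection of posting lists
term1 docs: [4, 25]
term2 docs: [12, 18, 29]
Intersection: []
|intersection| = 0

0


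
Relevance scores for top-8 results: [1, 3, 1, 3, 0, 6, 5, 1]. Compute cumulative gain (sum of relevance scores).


Cumulative Gain = sum of relevance scores
Position 1: rel=1, running sum=1
Position 2: rel=3, running sum=4
Position 3: rel=1, running sum=5
Position 4: rel=3, running sum=8
Position 5: rel=0, running sum=8
Position 6: rel=6, running sum=14
Position 7: rel=5, running sum=19
Position 8: rel=1, running sum=20
CG = 20

20


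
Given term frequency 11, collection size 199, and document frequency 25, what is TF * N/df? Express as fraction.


TF * (N/df)
= 11 * (199/25)
= 11 * 199/25
= 2189/25

2189/25


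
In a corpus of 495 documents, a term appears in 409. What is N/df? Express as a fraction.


IDF ratio = N / df
= 495 / 409
= 495/409

495/409


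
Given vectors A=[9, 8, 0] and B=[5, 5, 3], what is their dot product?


Dot product = sum of element-wise products
A[0]*B[0] = 9*5 = 45
A[1]*B[1] = 8*5 = 40
A[2]*B[2] = 0*3 = 0
Sum = 45 + 40 + 0 = 85

85


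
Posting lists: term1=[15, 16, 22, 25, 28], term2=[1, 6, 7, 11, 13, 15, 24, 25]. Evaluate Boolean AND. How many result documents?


Boolean AND: find intersection of posting lists
term1 docs: [15, 16, 22, 25, 28]
term2 docs: [1, 6, 7, 11, 13, 15, 24, 25]
Intersection: [15, 25]
|intersection| = 2

2


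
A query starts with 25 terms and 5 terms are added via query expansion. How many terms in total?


Original terms: 25
Expansion terms: 5
Total = 25 + 5 = 30

30


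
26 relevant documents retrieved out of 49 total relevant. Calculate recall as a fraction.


Recall = retrieved_relevant / total_relevant
= 26 / 49
= 26 / (26 + 23)
= 26/49

26/49


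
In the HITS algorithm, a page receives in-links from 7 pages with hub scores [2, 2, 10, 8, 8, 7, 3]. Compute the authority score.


Authority = sum of hub scores of in-linkers
In-link 1: hub score = 2
In-link 2: hub score = 2
In-link 3: hub score = 10
In-link 4: hub score = 8
In-link 5: hub score = 8
In-link 6: hub score = 7
In-link 7: hub score = 3
Authority = 2 + 2 + 10 + 8 + 8 + 7 + 3 = 40

40


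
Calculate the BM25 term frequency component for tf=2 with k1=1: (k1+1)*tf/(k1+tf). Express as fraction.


BM25 TF component = (k1+1)*tf / (k1+tf)
k1 = 1, tf = 2
Numerator = (1+1)*2 = 4
Denominator = 1 + 2 = 3
= 4/3 = 4/3

4/3


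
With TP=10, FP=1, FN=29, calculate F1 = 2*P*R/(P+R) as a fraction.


F1 = 2 * P * R / (P + R)
P = TP/(TP+FP) = 10/11 = 10/11
R = TP/(TP+FN) = 10/39 = 10/39
2 * P * R = 2 * 10/11 * 10/39 = 200/429
P + R = 10/11 + 10/39 = 500/429
F1 = 200/429 / 500/429 = 2/5

2/5


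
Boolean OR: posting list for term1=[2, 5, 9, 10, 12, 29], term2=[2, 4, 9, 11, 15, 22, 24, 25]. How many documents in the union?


Boolean OR: find union of posting lists
term1 docs: [2, 5, 9, 10, 12, 29]
term2 docs: [2, 4, 9, 11, 15, 22, 24, 25]
Union: [2, 4, 5, 9, 10, 11, 12, 15, 22, 24, 25, 29]
|union| = 12

12


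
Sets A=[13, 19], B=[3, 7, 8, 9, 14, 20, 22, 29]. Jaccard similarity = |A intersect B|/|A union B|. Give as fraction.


A intersect B = []
|A intersect B| = 0
A union B = [3, 7, 8, 9, 13, 14, 19, 20, 22, 29]
|A union B| = 10
Jaccard = 0/10 = 0

0


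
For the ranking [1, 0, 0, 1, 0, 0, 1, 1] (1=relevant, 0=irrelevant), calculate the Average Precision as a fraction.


Computing P@k for each relevant position:
Position 1: relevant, P@1 = 1/1 = 1
Position 2: not relevant
Position 3: not relevant
Position 4: relevant, P@4 = 2/4 = 1/2
Position 5: not relevant
Position 6: not relevant
Position 7: relevant, P@7 = 3/7 = 3/7
Position 8: relevant, P@8 = 4/8 = 1/2
Sum of P@k = 1 + 1/2 + 3/7 + 1/2 = 17/7
AP = 17/7 / 4 = 17/28

17/28


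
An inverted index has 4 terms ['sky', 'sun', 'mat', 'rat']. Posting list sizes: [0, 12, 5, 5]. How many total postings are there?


Summing posting list sizes:
'sky': 0 postings
'sun': 12 postings
'mat': 5 postings
'rat': 5 postings
Total = 0 + 12 + 5 + 5 = 22

22


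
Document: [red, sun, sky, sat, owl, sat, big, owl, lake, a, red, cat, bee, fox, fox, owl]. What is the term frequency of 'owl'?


Document has 16 words
Scanning for 'owl':
Found at positions: [4, 7, 15]
Count = 3

3


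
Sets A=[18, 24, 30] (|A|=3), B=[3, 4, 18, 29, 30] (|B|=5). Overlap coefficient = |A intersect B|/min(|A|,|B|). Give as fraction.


A intersect B = [18, 30]
|A intersect B| = 2
min(|A|, |B|) = min(3, 5) = 3
Overlap = 2 / 3 = 2/3

2/3


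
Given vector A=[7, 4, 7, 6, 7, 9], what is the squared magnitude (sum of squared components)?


|A|^2 = sum of squared components
A[0]^2 = 7^2 = 49
A[1]^2 = 4^2 = 16
A[2]^2 = 7^2 = 49
A[3]^2 = 6^2 = 36
A[4]^2 = 7^2 = 49
A[5]^2 = 9^2 = 81
Sum = 49 + 16 + 49 + 36 + 49 + 81 = 280

280


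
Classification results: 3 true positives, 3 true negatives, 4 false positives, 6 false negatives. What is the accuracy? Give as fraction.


Accuracy = (TP + TN) / (TP + TN + FP + FN)
TP + TN = 3 + 3 = 6
Total = 3 + 3 + 4 + 6 = 16
Accuracy = 6 / 16 = 3/8

3/8


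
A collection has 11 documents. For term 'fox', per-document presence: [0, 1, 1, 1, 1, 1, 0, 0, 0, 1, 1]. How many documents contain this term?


Checking each document for 'fox':
Doc 1: absent
Doc 2: present
Doc 3: present
Doc 4: present
Doc 5: present
Doc 6: present
Doc 7: absent
Doc 8: absent
Doc 9: absent
Doc 10: present
Doc 11: present
df = sum of presences = 0 + 1 + 1 + 1 + 1 + 1 + 0 + 0 + 0 + 1 + 1 = 7

7


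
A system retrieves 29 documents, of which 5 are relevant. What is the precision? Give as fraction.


Precision = relevant_retrieved / total_retrieved
= 5 / 29
= 5 / (5 + 24)
= 5/29

5/29


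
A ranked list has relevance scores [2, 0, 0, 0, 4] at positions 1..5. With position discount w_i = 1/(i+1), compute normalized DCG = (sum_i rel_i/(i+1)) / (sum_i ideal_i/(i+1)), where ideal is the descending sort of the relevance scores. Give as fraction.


Position discount weights w_i = 1/(i+1) for i=1..5:
Weights = [1/2, 1/3, 1/4, 1/5, 1/6]
Actual relevance: [2, 0, 0, 0, 4]
DCG = 2/2 + 0/3 + 0/4 + 0/5 + 4/6 = 5/3
Ideal relevance (sorted desc): [4, 2, 0, 0, 0]
Ideal DCG = 4/2 + 2/3 + 0/4 + 0/5 + 0/6 = 8/3
nDCG = DCG / ideal_DCG = 5/3 / 8/3 = 5/8

5/8


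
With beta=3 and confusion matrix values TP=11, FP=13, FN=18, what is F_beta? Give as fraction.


P = TP/(TP+FP) = 11/24 = 11/24
R = TP/(TP+FN) = 11/29 = 11/29
beta^2 = 3^2 = 9
(1 + beta^2) = 10
Numerator = (1+beta^2)*P*R = 605/348
Denominator = beta^2*P + R = 33/8 + 11/29 = 1045/232
F_beta = 22/57

22/57


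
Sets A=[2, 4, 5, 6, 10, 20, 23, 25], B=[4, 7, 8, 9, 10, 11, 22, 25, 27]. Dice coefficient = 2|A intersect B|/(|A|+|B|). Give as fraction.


A intersect B = [4, 10, 25]
|A intersect B| = 3
|A| = 8, |B| = 9
Dice = 2*3 / (8+9)
= 6 / 17 = 6/17

6/17


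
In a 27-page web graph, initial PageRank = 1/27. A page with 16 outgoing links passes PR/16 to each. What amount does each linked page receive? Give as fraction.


Initial PR = 1/27 = 1/27
Outlinks = 16
Contribution per link = PR / outlinks
= 1/27 / 16
= 1/432

1/432


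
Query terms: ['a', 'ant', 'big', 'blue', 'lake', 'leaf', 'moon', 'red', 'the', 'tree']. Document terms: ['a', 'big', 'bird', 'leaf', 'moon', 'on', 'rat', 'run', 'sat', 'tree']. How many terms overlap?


Query terms: ['a', 'ant', 'big', 'blue', 'lake', 'leaf', 'moon', 'red', 'the', 'tree']
Document terms: ['a', 'big', 'bird', 'leaf', 'moon', 'on', 'rat', 'run', 'sat', 'tree']
Common terms: ['a', 'big', 'leaf', 'moon', 'tree']
Overlap count = 5

5


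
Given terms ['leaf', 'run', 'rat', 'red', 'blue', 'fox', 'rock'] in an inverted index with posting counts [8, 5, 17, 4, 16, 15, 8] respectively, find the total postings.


Summing posting list sizes:
'leaf': 8 postings
'run': 5 postings
'rat': 17 postings
'red': 4 postings
'blue': 16 postings
'fox': 15 postings
'rock': 8 postings
Total = 8 + 5 + 17 + 4 + 16 + 15 + 8 = 73

73


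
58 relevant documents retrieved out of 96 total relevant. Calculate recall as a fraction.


Recall = retrieved_relevant / total_relevant
= 58 / 96
= 58 / (58 + 38)
= 29/48

29/48


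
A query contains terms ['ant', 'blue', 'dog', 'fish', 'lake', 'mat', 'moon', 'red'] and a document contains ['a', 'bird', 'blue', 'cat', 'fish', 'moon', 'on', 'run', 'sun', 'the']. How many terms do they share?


Query terms: ['ant', 'blue', 'dog', 'fish', 'lake', 'mat', 'moon', 'red']
Document terms: ['a', 'bird', 'blue', 'cat', 'fish', 'moon', 'on', 'run', 'sun', 'the']
Common terms: ['blue', 'fish', 'moon']
Overlap count = 3

3


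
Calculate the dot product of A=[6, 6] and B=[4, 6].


Dot product = sum of element-wise products
A[0]*B[0] = 6*4 = 24
A[1]*B[1] = 6*6 = 36
Sum = 24 + 36 = 60

60


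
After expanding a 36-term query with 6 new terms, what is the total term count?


Original terms: 36
Expansion terms: 6
Total = 36 + 6 = 42

42


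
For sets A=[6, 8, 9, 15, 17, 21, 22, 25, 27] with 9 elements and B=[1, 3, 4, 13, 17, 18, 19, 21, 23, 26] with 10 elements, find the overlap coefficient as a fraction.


A intersect B = [17, 21]
|A intersect B| = 2
min(|A|, |B|) = min(9, 10) = 9
Overlap = 2 / 9 = 2/9

2/9


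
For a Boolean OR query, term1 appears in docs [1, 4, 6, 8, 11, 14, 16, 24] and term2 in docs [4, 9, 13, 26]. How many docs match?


Boolean OR: find union of posting lists
term1 docs: [1, 4, 6, 8, 11, 14, 16, 24]
term2 docs: [4, 9, 13, 26]
Union: [1, 4, 6, 8, 9, 11, 13, 14, 16, 24, 26]
|union| = 11

11


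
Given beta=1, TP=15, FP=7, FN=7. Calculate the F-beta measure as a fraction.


P = TP/(TP+FP) = 15/22 = 15/22
R = TP/(TP+FN) = 15/22 = 15/22
beta^2 = 1^2 = 1
(1 + beta^2) = 2
Numerator = (1+beta^2)*P*R = 225/242
Denominator = beta^2*P + R = 15/22 + 15/22 = 15/11
F_beta = 15/22

15/22


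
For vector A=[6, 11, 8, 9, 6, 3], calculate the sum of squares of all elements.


|A|^2 = sum of squared components
A[0]^2 = 6^2 = 36
A[1]^2 = 11^2 = 121
A[2]^2 = 8^2 = 64
A[3]^2 = 9^2 = 81
A[4]^2 = 6^2 = 36
A[5]^2 = 3^2 = 9
Sum = 36 + 121 + 64 + 81 + 36 + 9 = 347

347


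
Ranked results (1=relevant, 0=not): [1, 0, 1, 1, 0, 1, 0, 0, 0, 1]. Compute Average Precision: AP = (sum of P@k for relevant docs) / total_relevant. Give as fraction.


Computing P@k for each relevant position:
Position 1: relevant, P@1 = 1/1 = 1
Position 2: not relevant
Position 3: relevant, P@3 = 2/3 = 2/3
Position 4: relevant, P@4 = 3/4 = 3/4
Position 5: not relevant
Position 6: relevant, P@6 = 4/6 = 2/3
Position 7: not relevant
Position 8: not relevant
Position 9: not relevant
Position 10: relevant, P@10 = 5/10 = 1/2
Sum of P@k = 1 + 2/3 + 3/4 + 2/3 + 1/2 = 43/12
AP = 43/12 / 5 = 43/60

43/60


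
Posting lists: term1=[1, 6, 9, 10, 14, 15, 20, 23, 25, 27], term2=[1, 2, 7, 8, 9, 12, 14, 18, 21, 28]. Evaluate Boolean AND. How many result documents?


Boolean AND: find intersection of posting lists
term1 docs: [1, 6, 9, 10, 14, 15, 20, 23, 25, 27]
term2 docs: [1, 2, 7, 8, 9, 12, 14, 18, 21, 28]
Intersection: [1, 9, 14]
|intersection| = 3

3


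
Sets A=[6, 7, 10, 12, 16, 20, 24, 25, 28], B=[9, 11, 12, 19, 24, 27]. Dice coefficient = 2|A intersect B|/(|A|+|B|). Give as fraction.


A intersect B = [12, 24]
|A intersect B| = 2
|A| = 9, |B| = 6
Dice = 2*2 / (9+6)
= 4 / 15 = 4/15

4/15


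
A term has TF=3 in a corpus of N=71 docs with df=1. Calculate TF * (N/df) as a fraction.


TF * (N/df)
= 3 * (71/1)
= 3 * 71
= 213

213


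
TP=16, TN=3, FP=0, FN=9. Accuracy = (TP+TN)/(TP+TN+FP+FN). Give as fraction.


Accuracy = (TP + TN) / (TP + TN + FP + FN)
TP + TN = 16 + 3 = 19
Total = 16 + 3 + 0 + 9 = 28
Accuracy = 19 / 28 = 19/28

19/28


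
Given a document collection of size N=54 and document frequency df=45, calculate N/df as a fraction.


IDF ratio = N / df
= 54 / 45
= 6/5

6/5


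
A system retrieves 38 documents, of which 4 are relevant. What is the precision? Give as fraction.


Precision = relevant_retrieved / total_retrieved
= 4 / 38
= 4 / (4 + 34)
= 2/19

2/19


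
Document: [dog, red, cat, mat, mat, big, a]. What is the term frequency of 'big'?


Document has 7 words
Scanning for 'big':
Found at positions: [5]
Count = 1

1


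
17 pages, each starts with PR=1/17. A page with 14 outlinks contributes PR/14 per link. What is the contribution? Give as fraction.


Initial PR = 1/17 = 1/17
Outlinks = 14
Contribution per link = PR / outlinks
= 1/17 / 14
= 1/238

1/238


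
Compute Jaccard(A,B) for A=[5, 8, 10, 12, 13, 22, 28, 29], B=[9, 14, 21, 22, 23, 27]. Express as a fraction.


A intersect B = [22]
|A intersect B| = 1
A union B = [5, 8, 9, 10, 12, 13, 14, 21, 22, 23, 27, 28, 29]
|A union B| = 13
Jaccard = 1/13 = 1/13

1/13


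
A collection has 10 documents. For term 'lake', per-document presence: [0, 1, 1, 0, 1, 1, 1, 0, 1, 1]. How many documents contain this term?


Checking each document for 'lake':
Doc 1: absent
Doc 2: present
Doc 3: present
Doc 4: absent
Doc 5: present
Doc 6: present
Doc 7: present
Doc 8: absent
Doc 9: present
Doc 10: present
df = sum of presences = 0 + 1 + 1 + 0 + 1 + 1 + 1 + 0 + 1 + 1 = 7

7


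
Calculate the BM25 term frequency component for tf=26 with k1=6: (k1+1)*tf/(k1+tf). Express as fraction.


BM25 TF component = (k1+1)*tf / (k1+tf)
k1 = 6, tf = 26
Numerator = (6+1)*26 = 182
Denominator = 6 + 26 = 32
= 182/32 = 91/16

91/16
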